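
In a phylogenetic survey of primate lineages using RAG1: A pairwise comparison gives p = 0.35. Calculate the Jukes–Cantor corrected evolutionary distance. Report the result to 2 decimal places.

0.47

d = −(3/4) ln(1 − 4p/3) = −0.75 ln(1 − 0.466667) = −0.75 ln(0.533333)
  = −0.75 × (-0.628609) = 0.471457 substitutions/site.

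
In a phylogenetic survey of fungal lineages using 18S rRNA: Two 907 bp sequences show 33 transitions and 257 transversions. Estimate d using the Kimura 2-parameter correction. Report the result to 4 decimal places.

0.4292

P = 33/907 ≈ 0.036384 and Q = 257/907 ≈ 0.283352.
Under the Kimura two-parameter model, d = −½ ln(1 − 2P − Q) − ¼ ln(1 − 2Q).
1 − 2P − Q = 0.64388, giving −½ ln(0.64388) = 0.220121.
1 − 2Q = 0.433296, giving −¼ ln(0.433296) = 0.209084.
d = 0.220121 + 0.209084 = 0.429205.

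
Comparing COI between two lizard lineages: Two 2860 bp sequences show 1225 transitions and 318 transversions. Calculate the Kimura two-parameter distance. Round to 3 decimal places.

1.781

P = 1225/2860 ≈ 0.428322 and Q = 318/2860 ≈ 0.111189.
Under the Kimura two-parameter model, d = −½ ln(1 − 2P − Q) − ¼ ln(1 − 2Q).
1 − 2P − Q = 0.032167, giving −½ ln(0.032167) = 1.718407.
1 − 2Q = 0.777622, giving −¼ ln(0.777622) = 0.062879.
d = 1.718407 + 0.062879 = 1.781286.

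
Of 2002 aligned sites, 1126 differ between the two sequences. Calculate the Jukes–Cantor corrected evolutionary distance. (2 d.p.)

p = 1126/2002 ≈ 0.562438.
d = −(3/4) ln(1 − 4p/3) = −0.75 ln(1 − 0.749917) = −0.75 ln(0.250083)
  = −0.75 × (-1.385962) = 1.039472 substitutions/site.

1.04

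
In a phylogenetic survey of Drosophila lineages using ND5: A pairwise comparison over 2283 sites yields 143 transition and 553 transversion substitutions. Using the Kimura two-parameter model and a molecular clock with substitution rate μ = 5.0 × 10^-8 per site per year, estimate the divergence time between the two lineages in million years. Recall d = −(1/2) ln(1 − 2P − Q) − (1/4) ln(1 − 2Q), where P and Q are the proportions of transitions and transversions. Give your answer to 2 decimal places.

3.95

P = 143/2283 ≈ 0.062637 and Q = 553/2283 ≈ 0.242225.
Under the Kimura two-parameter model, d = −½ ln(1 − 2P − Q) − ¼ ln(1 − 2Q).
1 − 2P − Q = 0.632501, giving −½ ln(0.632501) = 0.229037.
1 − 2Q = 0.51555, giving −¼ ln(0.51555) = 0.165630.
d = 0.229037 + 0.165630 = 0.394667.
Under a molecular clock d = 2μt, so t = d/(2μ) = 0.394667 / (2 × 5.0 × 10^-8) = 3.95 million years.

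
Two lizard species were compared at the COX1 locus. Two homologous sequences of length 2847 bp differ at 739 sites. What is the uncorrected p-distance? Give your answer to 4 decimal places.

0.2596

p = 739/2847 = 0.259571… ≈ 0.2596 (to 4 d.p.).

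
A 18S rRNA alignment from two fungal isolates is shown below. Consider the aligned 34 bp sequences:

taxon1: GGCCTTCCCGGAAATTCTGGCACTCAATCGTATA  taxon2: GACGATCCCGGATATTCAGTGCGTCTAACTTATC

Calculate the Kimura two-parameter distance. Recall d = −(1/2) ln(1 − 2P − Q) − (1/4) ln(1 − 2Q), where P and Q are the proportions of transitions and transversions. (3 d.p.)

0.571

Of 34 sites, 1 differences are transitions and 12 are transversions, so P = 1/34 ≈ 0.029412 and Q = 12/34 ≈ 0.352941.
Under the Kimura two-parameter model, d = −½ ln(1 − 2P − Q) − ¼ ln(1 − 2Q).
1 − 2P − Q = 0.588235, giving −½ ln(0.588235) = 0.265314.
1 − 2Q = 0.294118, giving −¼ ln(0.294118) = 0.305944.
d = 0.265314 + 0.305944 = 0.571258.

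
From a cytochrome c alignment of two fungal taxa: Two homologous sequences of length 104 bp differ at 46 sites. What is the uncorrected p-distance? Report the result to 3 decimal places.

0.442

p = 46/104 = 0.442307… ≈ 0.442 (to 3 d.p.).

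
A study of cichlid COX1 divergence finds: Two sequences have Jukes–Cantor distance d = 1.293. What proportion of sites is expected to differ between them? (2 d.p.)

0.62

p = (3/4)(1 − e^(−4d/3)) = 0.75 × (1 − e^(-1.724)) = 0.75 × (1 − 0.178351) = 0.616237.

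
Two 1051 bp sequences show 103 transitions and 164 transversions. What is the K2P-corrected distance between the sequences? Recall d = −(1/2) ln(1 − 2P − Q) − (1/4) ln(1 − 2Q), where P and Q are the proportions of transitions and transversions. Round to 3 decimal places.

P = 103/1051 ≈ 0.098002 and Q = 164/1051 ≈ 0.156042.
Under the Kimura two-parameter model, d = −½ ln(1 − 2P − Q) − ¼ ln(1 − 2Q).
1 − 2P − Q = 0.647954, giving −½ ln(0.647954) = 0.216968.
1 − 2Q = 0.687916, giving −¼ ln(0.687916) = 0.093522.
d = 0.216968 + 0.093522 = 0.310490.

0.310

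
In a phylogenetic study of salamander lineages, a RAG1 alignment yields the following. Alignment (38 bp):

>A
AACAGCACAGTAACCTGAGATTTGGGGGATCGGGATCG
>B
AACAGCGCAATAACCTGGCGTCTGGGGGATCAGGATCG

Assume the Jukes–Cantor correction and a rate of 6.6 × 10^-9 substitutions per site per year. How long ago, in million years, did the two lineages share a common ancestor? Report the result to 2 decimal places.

16.01

The sequences differ at 7 of 38 sites (7, 10, 18, 19, 20, 22, 32), so p = 7/38 ≈ 0.184211.
d = −(3/4) ln(1 − 4p/3) = −0.75 ln(1 − 0.245615) = −0.75 ln(0.754385)
  = −0.75 × (-0.281852) = 0.211389 substitutions/site.
Under a molecular clock d = 2μt, so t = d/(2μ) = 0.211389 / (2 × 6.6 × 10^-9) = 16.01 million years.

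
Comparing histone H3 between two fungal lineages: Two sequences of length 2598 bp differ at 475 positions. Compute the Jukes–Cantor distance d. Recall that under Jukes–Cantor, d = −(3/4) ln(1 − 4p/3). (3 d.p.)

0.210

p = 475/2598 ≈ 0.182833.
d = −(3/4) ln(1 − 4p/3) = −0.75 ln(1 − 0.243777) = −0.75 ln(0.756223)
  = −0.75 × (-0.279419) = 0.209564 substitutions/site.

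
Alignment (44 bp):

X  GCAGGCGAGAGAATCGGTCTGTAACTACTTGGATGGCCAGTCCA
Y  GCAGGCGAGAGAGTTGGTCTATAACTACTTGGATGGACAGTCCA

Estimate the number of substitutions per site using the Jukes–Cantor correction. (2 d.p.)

The sequences differ at 4 of 44 sites (13, 15, 21, 37), so p = 4/44 ≈ 0.090909.
d = −(3/4) ln(1 − 4p/3) = −0.75 ln(1 − 0.121212) = −0.75 ln(0.878788)
  = −0.75 × (-0.129212) = 0.096909 substitutions/site.

0.10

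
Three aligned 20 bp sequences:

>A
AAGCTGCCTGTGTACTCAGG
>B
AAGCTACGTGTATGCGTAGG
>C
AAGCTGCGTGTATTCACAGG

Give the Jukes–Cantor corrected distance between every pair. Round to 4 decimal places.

A–B: 6/20 sites differ → p = 0.3, d = −0.75 ln(1 − 0.4) = 0.383119 ≈ 0.3831.
A–C: 4/20 sites differ → p = 0.2, d = −0.75 ln(1 − 0.266667) = 0.232617 ≈ 0.2326.
B–C: 4/20 sites differ → p = 0.2, d = −0.75 ln(1 − 0.266667) = 0.232617 ≈ 0.2326.

d(A,B) = 0.3831, d(A,C) = 0.2326, d(B,C) = 0.2326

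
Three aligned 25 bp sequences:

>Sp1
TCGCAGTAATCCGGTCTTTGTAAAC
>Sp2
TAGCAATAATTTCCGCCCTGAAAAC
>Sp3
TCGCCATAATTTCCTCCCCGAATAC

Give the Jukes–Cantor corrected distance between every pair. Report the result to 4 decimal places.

Sp1–Sp2: 10/25 sites differ → p = 0.4, d = −0.75 ln(1 − 0.533333) = 0.571605 ≈ 0.5716.
Sp1–Sp3: 11/25 sites differ → p = 0.44, d = −0.75 ln(1 − 0.586667) = 0.662626 ≈ 0.6626.
Sp2–Sp3: 5/25 sites differ → p = 0.2, d = −0.75 ln(1 − 0.266667) = 0.232617 ≈ 0.2326.

d(Sp1,Sp2) = 0.5716, d(Sp1,Sp3) = 0.6626, d(Sp2,Sp3) = 0.2326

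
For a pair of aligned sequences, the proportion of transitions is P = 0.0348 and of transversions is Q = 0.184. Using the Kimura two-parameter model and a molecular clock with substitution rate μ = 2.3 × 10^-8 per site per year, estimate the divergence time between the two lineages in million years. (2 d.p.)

Under the Kimura two-parameter model, d = −½ ln(1 − 2P − Q) − ¼ ln(1 − 2Q).
1 − 2P − Q = 0.7464, giving −½ ln(0.7464) = 0.146247.
1 − 2Q = 0.632, giving −¼ ln(0.632) = 0.114716.
d = 0.146247 + 0.114716 = 0.260963.
Under a molecular clock d = 2μt, so t = d/(2μ) = 0.260963 / (2 × 2.3 × 10^-8) = 5.67 million years.

5.67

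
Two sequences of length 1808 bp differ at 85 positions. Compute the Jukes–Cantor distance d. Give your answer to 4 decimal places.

p = 85/1808 ≈ 0.047013.
d = −(3/4) ln(1 − 4p/3) = −0.75 ln(1 − 0.062684) = −0.75 ln(0.937316)
  = −0.75 × (-0.064735) = 0.048551 substitutions/site.

0.0486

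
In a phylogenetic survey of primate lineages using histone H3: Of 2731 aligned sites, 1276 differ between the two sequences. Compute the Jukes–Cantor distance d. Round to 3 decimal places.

0.732

p = 1276/2731 ≈ 0.467228.
d = −(3/4) ln(1 − 4p/3) = −0.75 ln(1 − 0.622971) = −0.75 ln(0.377029)
  = −0.75 × (-0.975433) = 0.731575 substitutions/site.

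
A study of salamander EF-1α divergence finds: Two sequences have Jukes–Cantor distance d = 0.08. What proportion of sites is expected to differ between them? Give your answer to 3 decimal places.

p = (3/4)(1 − e^(−4d/3)) = 0.75 × (1 − e^(-0.106667)) = 0.75 × (1 − 0.898825) = 0.075881.

0.076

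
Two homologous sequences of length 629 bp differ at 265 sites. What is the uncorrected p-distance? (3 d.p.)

0.421

p = 265/629 = 0.421303… ≈ 0.421 (to 3 d.p.).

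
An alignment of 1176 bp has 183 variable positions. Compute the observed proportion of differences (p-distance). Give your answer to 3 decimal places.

0.156

p = 183/1176 = 0.155612… ≈ 0.156 (to 3 d.p.).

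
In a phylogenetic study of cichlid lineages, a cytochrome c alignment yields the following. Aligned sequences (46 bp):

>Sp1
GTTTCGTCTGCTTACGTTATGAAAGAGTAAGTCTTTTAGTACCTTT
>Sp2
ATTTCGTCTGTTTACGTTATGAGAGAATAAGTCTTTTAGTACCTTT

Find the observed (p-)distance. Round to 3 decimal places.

0.087

The sequences differ at 4 of 46 positions (sites 1, 11, 23, 27).
p = 4/46 = 0.086956… ≈ 0.087 (to 3 d.p.).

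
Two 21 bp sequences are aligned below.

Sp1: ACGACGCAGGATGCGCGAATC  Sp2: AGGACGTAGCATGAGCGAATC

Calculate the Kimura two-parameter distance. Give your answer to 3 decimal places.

0.220

Of 21 sites, 1 differences are transitions and 3 are transversions, so P = 1/21 ≈ 0.047619 and Q = 3/21 ≈ 0.142857.
Under the Kimura two-parameter model, d = −½ ln(1 − 2P − Q) − ¼ ln(1 − 2Q).
1 − 2P − Q = 0.761905, giving −½ ln(0.761905) = 0.135967.
1 − 2Q = 0.714286, giving −¼ ln(0.714286) = 0.084118.
d = 0.135967 + 0.084118 = 0.220085.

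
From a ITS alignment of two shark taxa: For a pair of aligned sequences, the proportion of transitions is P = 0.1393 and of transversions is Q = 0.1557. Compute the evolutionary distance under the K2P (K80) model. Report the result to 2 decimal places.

Under the Kimura two-parameter model, d = −½ ln(1 − 2P − Q) − ¼ ln(1 − 2Q).
1 − 2P − Q = 0.5657, giving −½ ln(0.5657) = 0.284846.
1 − 2Q = 0.6886, giving −¼ ln(0.6886) = 0.093274.
d = 0.284846 + 0.093274 = 0.378120.

0.38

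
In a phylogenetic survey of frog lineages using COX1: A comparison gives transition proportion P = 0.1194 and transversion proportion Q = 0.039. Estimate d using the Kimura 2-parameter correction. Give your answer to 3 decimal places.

Under the Kimura two-parameter model, d = −½ ln(1 − 2P − Q) − ¼ ln(1 − 2Q).
1 − 2P − Q = 0.7222, giving −½ ln(0.7222) = 0.162727.
1 − 2Q = 0.922, giving −¼ ln(0.922) = 0.020303.
d = 0.162727 + 0.020303 = 0.183030.

0.183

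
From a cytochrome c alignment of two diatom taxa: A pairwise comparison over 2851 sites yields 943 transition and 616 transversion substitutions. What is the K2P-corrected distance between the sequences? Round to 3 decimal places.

P = 943/2851 ≈ 0.330761 and Q = 616/2851 ≈ 0.216065.
Under the Kimura two-parameter model, d = −½ ln(1 − 2P − Q) − ¼ ln(1 − 2Q).
1 − 2P − Q = 0.122413, giving −½ ln(0.122413) = 1.050177.
1 − 2Q = 0.56787, giving −¼ ln(0.56787) = 0.141466.
d = 1.050177 + 0.141466 = 1.191643.

1.192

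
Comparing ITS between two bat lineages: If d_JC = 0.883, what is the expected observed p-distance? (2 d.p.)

p = (3/4)(1 − e^(−4d/3)) = 0.75 × (1 − e^(-1.177333)) = 0.75 × (1 − 0.308099) = 0.518926.

0.52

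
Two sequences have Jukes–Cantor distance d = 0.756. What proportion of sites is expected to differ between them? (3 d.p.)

0.476

p = (3/4)(1 − e^(−4d/3)) = 0.75 × (1 − e^(-1.008)) = 0.75 × (1 − 0.364948) = 0.476289.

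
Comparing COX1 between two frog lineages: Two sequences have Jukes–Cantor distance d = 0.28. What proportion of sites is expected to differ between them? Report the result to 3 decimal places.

p = (3/4)(1 − e^(−4d/3)) = 0.75 × (1 − e^(-0.373333)) = 0.75 × (1 − 0.688436) = 0.233673.

0.234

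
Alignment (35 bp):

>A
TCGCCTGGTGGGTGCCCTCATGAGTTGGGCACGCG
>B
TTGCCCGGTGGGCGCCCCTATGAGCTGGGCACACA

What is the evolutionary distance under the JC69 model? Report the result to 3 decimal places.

0.273

The sequences differ at 8 of 35 sites (2, 6, 13, 18, 19, 25, 33, 35), so p = 8/35 ≈ 0.228571.
d = −(3/4) ln(1 − 4p/3) = −0.75 ln(1 − 0.304761) = −0.75 ln(0.695239)
  = −0.75 × (-0.363500) = 0.272625 substitutions/site.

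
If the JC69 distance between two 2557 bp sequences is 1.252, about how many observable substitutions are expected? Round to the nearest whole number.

Invert JC69: p = (3/4)(1 − e^(−4d/3)) = 0.75 × (1 − e^(-1.669333)) = 0.75 × (1 − 0.188373) = 0.608720.
Expected differing sites = pL ≈ 0.608720 × 2557 = 1556.49704 ≈ 1556.

1556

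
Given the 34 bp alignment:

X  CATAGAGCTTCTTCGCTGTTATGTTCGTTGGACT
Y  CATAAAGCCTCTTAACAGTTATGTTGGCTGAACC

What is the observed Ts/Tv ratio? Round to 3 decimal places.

Transitions are A↔G and C↔T; transversions are all other mismatches.
Transitions: 6. Transversions: 3.
R = 6/3 = 2.000.

2.000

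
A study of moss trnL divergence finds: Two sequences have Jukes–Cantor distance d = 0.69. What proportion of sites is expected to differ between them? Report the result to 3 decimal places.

p = (3/4)(1 − e^(−4d/3)) = 0.75 × (1 − e^(-0.92)) = 0.75 × (1 − 0.398519) = 0.451111.

0.451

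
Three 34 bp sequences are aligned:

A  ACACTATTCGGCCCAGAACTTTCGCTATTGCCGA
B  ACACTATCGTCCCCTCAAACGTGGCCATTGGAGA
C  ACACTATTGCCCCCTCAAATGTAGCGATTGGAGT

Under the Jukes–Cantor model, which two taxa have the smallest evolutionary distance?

A–B: 13/34 differ, p = 0.382, d = 0.535.
A–C: 12/34 differ, p = 0.353, d = 0.477.
B–C: 6/34 differ, p = 0.176, d = 0.201.
The smallest distance is between B and C.

B and C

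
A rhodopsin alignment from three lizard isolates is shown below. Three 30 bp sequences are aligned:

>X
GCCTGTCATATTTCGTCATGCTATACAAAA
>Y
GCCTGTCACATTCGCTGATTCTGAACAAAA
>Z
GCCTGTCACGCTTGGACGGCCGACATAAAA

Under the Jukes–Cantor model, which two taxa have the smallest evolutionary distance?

X–Y: 8/30 differ, p = 0.267, d = 0.330.
X–Z: 11/30 differ, p = 0.367, d = 0.503.
Y–Z: 13/30 differ, p = 0.433, d = 0.647.
The smallest distance is between X and Y.

X and Y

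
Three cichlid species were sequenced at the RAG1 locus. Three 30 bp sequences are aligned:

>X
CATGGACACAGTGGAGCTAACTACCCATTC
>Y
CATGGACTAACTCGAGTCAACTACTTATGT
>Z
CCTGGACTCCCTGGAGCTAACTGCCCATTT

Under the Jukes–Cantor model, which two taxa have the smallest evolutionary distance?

X and Z

X–Y: 10/30 differ, p = 0.333, d = 0.441.
X–Z: 6/30 differ, p = 0.200, d = 0.233.
Y–Z: 10/30 differ, p = 0.333, d = 0.441.
The smallest distance is between X and Z.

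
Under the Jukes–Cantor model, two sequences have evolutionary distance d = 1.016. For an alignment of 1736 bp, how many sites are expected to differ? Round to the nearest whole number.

966

Invert JC69: p = (3/4)(1 − e^(−4d/3)) = 0.75 × (1 − e^(-1.354667)) = 0.75 × (1 − 0.258033) = 0.556475.
Expected differing sites = pL ≈ 0.556475 × 1736 = 966.0406 ≈ 966.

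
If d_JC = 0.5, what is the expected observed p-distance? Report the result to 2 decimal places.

p = (3/4)(1 − e^(−4d/3)) = 0.75 × (1 − e^(-0.666667)) = 0.75 × (1 − 0.513417) = 0.364937.

0.36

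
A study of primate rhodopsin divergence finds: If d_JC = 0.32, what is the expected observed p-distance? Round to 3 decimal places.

0.260

p = (3/4)(1 − e^(−4d/3)) = 0.75 × (1 − e^(-0.426667)) = 0.75 × (1 − 0.652681) = 0.260489.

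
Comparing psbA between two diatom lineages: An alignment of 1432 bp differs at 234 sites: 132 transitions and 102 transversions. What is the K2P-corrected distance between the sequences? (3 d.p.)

0.186

P = 132/1432 ≈ 0.092179 and Q = 102/1432 ≈ 0.071229.
Under the Kimura two-parameter model, d = −½ ln(1 − 2P − Q) − ¼ ln(1 − 2Q).
1 − 2P − Q = 0.744413, giving −½ ln(0.744413) = 0.147580.
1 − 2Q = 0.857542, giving −¼ ln(0.857542) = 0.038421.
d = 0.147580 + 0.038421 = 0.186001.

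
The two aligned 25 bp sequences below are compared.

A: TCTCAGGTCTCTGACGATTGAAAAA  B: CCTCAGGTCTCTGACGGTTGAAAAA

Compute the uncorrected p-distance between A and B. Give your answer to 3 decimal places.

The sequences differ at 2 of 25 positions (sites 1, 17).
p = 2/25 = 0.080.

0.080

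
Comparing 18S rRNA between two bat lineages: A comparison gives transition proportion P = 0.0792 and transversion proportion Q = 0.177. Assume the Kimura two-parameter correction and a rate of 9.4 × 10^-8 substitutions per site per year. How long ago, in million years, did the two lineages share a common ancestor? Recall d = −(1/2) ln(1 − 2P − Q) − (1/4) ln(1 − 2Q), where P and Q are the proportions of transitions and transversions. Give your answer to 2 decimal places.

1.67

Under the Kimura two-parameter model, d = −½ ln(1 − 2P − Q) − ¼ ln(1 − 2Q).
1 − 2P − Q = 0.6646, giving −½ ln(0.6646) = 0.204285.
1 − 2Q = 0.646, giving −¼ ln(0.646) = 0.109239.
d = 0.204285 + 0.109239 = 0.313524.
Under a molecular clock d = 2μt, so t = d/(2μ) = 0.313524 / (2 × 9.4 × 10^-8) = 1.67 million years.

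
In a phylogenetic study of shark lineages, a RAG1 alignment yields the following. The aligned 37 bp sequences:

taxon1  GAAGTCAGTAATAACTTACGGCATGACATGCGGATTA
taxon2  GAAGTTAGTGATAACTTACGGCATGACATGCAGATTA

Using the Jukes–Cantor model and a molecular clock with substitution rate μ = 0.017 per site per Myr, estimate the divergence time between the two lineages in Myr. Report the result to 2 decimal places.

The sequences differ at 3 of 37 sites (6, 10, 32), so p = 3/37 ≈ 0.081081.
d = −(3/4) ln(1 − 4p/3) = −0.75 ln(1 − 0.108108) = −0.75 ln(0.891892)
  = −0.75 × (-0.114410) = 0.085808 substitutions/site.
Under a molecular clock d = 2μt, so t = d/(2μ) = 0.085808 / (2 × 0.017) = 2.52 Myr.

2.52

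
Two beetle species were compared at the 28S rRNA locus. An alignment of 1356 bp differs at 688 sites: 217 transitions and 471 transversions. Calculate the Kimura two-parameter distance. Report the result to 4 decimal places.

0.8470

P = 217/1356 ≈ 0.160029 and Q = 471/1356 ≈ 0.347345.
Under the Kimura two-parameter model, d = −½ ln(1 − 2P − Q) − ¼ ln(1 − 2Q).
1 − 2P − Q = 0.332597, giving −½ ln(0.332597) = 0.550412.
1 − 2Q = 0.30531, giving −¼ ln(0.30531) = 0.296607.
d = 0.550412 + 0.296607 = 0.847019.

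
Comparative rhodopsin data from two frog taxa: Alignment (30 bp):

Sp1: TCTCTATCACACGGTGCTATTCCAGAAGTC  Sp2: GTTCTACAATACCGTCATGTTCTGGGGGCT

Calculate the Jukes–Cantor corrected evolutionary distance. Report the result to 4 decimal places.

0.8240

The sequences differ at 15 of 30 sites, so p = 15/30 = 0.5.
d = −(3/4) ln(1 − 4p/3) = −0.75 ln(1 − 0.666667) = −0.75 ln(0.333333)
  = −0.75 × (-1.098613) = 0.823960 substitutions/site.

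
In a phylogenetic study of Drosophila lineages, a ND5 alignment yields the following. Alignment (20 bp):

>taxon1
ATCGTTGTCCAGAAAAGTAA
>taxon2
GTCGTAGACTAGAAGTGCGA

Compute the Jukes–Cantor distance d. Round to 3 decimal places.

The sequences differ at 8 of 20 sites (1, 6, 8, 10, 15, 16, 18, 19), so p = 8/20 = 0.4.
d = −(3/4) ln(1 − 4p/3) = −0.75 ln(1 − 0.533333) = −0.75 ln(0.466667)
  = −0.75 × (-0.762139) = 0.571604 substitutions/site.

0.572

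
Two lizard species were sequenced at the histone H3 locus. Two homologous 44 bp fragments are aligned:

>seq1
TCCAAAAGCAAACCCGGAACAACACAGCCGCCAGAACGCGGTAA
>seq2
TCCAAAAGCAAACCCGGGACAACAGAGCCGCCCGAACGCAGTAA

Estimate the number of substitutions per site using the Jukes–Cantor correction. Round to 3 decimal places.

0.097

The sequences differ at 4 of 44 sites (18, 25, 33, 40), so p = 4/44 ≈ 0.090909.
d = −(3/4) ln(1 − 4p/3) = −0.75 ln(1 − 0.121212) = −0.75 ln(0.878788)
  = −0.75 × (-0.129212) = 0.096909 substitutions/site.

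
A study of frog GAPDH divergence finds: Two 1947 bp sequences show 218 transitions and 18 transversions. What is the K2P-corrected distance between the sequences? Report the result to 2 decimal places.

0.14

P = 218/1947 ≈ 0.111967 and Q = 18/1947 ≈ 0.009245.
Under the Kimura two-parameter model, d = −½ ln(1 − 2P − Q) − ¼ ln(1 − 2Q).
1 − 2P − Q = 0.766821, giving −½ ln(0.766821) = 0.132751.
1 − 2Q = 0.98151, giving −¼ ln(0.98151) = 0.004666.
d = 0.132751 + 0.004666 = 0.137417.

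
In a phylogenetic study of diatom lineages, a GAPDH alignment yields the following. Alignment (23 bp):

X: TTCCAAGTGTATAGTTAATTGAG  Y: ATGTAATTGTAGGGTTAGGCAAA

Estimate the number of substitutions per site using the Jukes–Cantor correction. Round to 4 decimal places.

The sequences differ at 11 of 23 sites, so p = 11/23 ≈ 0.478261.
d = −(3/4) ln(1 − 4p/3) = −0.75 ln(1 − 0.637681) = −0.75 ln(0.362319)
  = −0.75 × (-1.015230) = 0.761423 substitutions/site.

0.7614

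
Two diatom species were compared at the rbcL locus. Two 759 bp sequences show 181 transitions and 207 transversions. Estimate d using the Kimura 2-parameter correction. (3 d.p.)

0.890

P = 181/759 ≈ 0.238472 and Q = 207/759 ≈ 0.272727.
Under the Kimura two-parameter model, d = −½ ln(1 − 2P − Q) − ¼ ln(1 − 2Q).
1 − 2P − Q = 0.250329, giving −½ ln(0.250329) = 0.692490.
1 − 2Q = 0.454546, giving −¼ ln(0.454546) = 0.197114.
d = 0.692490 + 0.197114 = 0.889604.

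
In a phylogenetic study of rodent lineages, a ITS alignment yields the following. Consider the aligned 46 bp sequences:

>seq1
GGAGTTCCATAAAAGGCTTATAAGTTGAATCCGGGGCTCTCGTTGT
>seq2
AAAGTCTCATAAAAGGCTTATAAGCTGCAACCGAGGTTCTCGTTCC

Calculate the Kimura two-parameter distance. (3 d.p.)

0.301

Of 46 sites, 8 differences are transitions and 3 are transversions, so P = 8/46 ≈ 0.173913 and Q = 3/46 ≈ 0.065217.
Under the Kimura two-parameter model, d = −½ ln(1 − 2P − Q) − ¼ ln(1 − 2Q).
1 − 2P − Q = 0.586957, giving −½ ln(0.586957) = 0.266402.
1 − 2Q = 0.869566, giving −¼ ln(0.869566) = 0.034940.
d = 0.266402 + 0.034940 = 0.301342.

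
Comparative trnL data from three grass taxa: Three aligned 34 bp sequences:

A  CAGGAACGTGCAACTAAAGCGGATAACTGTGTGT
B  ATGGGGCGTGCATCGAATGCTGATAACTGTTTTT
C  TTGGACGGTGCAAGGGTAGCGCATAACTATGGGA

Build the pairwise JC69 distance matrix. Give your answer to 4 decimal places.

d(A,B) = 0.3734, d(A,C) = 0.4770, d(B,C) = 0.7405

A–B: 10/34 sites differ → p ≈ 0.294118, d = −0.75 ln(1 − 0.392157) = 0.373379 ≈ 0.3734.
A–C: 12/34 sites differ → p ≈ 0.352941, d = −0.75 ln(1 − 0.470588) = 0.476991 ≈ 0.4770.
B–C: 16/34 sites differ → p ≈ 0.470588, d = −0.75 ln(1 − 0.627451) = 0.740540 ≈ 0.7405.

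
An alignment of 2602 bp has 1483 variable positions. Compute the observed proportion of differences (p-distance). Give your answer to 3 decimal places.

p = 1483/2602 = 0.569946… ≈ 0.570 (to 3 d.p.).

0.570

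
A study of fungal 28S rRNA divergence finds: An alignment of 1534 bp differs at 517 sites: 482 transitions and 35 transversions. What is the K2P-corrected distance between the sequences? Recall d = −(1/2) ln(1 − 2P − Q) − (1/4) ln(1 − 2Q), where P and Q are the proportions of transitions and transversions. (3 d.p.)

0.538

P = 482/1534 ≈ 0.314211 and Q = 35/1534 ≈ 0.022816.
Under the Kimura two-parameter model, d = −½ ln(1 − 2P − Q) − ¼ ln(1 − 2Q).
1 − 2P − Q = 0.348762, giving −½ ln(0.348762) = 0.526683.
1 − 2Q = 0.954368, giving −¼ ln(0.954368) = 0.011676.
d = 0.526683 + 0.011676 = 0.538359.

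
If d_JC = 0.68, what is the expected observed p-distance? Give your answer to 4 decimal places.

0.4471

p = (3/4)(1 − e^(−4d/3)) = 0.75 × (1 − e^(-0.906667)) = 0.75 × (1 − 0.403868) = 0.447099.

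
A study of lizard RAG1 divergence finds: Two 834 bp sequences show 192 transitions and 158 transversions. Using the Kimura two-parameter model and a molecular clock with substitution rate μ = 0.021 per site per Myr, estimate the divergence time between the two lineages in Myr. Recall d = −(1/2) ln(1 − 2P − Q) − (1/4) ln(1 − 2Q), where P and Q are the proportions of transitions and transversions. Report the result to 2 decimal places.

P = 192/834 ≈ 0.230216 and Q = 158/834 ≈ 0.189448.
Under the Kimura two-parameter model, d = −½ ln(1 − 2P − Q) − ¼ ln(1 − 2Q).
1 − 2P − Q = 0.35012, giving −½ ln(0.35012) = 0.524740.
1 − 2Q = 0.621104, giving −¼ ln(0.621104) = 0.119064.
d = 0.524740 + 0.119064 = 0.643804.
Under a molecular clock d = 2μt, so t = d/(2μ) = 0.643804 / (2 × 0.021) = 15.33 Myr.

15.33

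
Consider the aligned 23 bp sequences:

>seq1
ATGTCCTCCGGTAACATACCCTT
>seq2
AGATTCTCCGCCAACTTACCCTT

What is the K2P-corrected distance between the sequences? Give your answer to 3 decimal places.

Of 23 sites, 3 differences are transitions and 3 are transversions, so P = 3/23 ≈ 0.130435 and Q = 3/23 ≈ 0.130435.
Under the Kimura two-parameter model, d = −½ ln(1 − 2P − Q) − ¼ ln(1 − 2Q).
1 − 2P − Q = 0.608695, giving −½ ln(0.608695) = 0.248219.
1 − 2Q = 0.73913, giving −¼ ln(0.73913) = 0.075570.
d = 0.248219 + 0.075570 = 0.323789.

0.324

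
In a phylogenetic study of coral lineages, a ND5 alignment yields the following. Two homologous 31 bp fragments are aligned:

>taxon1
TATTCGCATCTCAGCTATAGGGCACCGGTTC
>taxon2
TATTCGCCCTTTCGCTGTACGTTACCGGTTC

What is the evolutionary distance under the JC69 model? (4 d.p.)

The sequences differ at 9 of 31 sites (8, 9, 10, 12, 13, 17, 20, 22, 23), so p = 9/31 ≈ 0.290323.
d = −(3/4) ln(1 − 4p/3) = −0.75 ln(1 − 0.387097) = −0.75 ln(0.612903)
  = −0.75 × (-0.489549) = 0.367162 substitutions/site.

0.3672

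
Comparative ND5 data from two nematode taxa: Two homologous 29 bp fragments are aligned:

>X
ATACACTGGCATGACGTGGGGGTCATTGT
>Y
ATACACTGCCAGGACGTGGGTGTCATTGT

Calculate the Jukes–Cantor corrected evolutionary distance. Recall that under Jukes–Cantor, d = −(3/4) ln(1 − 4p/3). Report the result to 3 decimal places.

0.111

The sequences differ at 3 of 29 sites (9, 12, 21), so p = 3/29 ≈ 0.103448.
d = −(3/4) ln(1 − 4p/3) = −0.75 ln(1 − 0.137931) = −0.75 ln(0.862069)
  = −0.75 × (-0.148420) = 0.111315 substitutions/site.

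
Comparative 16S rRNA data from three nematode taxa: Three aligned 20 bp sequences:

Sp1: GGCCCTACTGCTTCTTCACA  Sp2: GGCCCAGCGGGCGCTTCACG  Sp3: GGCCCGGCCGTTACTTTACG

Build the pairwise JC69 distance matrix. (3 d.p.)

Sp1–Sp2: 7/20 sites differ → p = 0.35, d = −0.75 ln(1 − 0.466667) = 0.471457 ≈ 0.471.
Sp1–Sp3: 7/20 sites differ → p = 0.35, d = −0.75 ln(1 − 0.466667) = 0.471457 ≈ 0.471.
Sp2–Sp3: 6/20 sites differ → p = 0.3, d = −0.75 ln(1 − 0.4) = 0.383119 ≈ 0.383.

d(Sp1,Sp2) = 0.471, d(Sp1,Sp3) = 0.471, d(Sp2,Sp3) = 0.383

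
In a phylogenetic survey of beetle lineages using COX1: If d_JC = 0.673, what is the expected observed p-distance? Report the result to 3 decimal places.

p = (3/4)(1 − e^(−4d/3)) = 0.75 × (1 − e^(-0.897333)) = 0.75 × (1 − 0.407655) = 0.444259.

0.444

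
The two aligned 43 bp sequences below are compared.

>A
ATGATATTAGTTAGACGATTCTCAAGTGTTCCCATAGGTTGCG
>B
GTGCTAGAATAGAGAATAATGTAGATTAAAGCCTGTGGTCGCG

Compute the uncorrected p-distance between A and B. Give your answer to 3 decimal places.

The sequences differ at 22 of 43 positions.
p = 22/43 = 0.511627… ≈ 0.512 (to 3 d.p.).

0.512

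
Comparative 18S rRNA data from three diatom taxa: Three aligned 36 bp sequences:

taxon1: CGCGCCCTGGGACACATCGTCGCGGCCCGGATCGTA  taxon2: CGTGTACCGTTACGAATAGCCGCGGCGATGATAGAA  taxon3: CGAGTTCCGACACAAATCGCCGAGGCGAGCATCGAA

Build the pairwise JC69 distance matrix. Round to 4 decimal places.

d(taxon1,taxon2) = 0.6082, d(taxon1,taxon3) = 0.4926, d(taxon2,taxon3) = 0.3470

taxon1–taxon2: 15/36 sites differ → p ≈ 0.416667, d = −0.75 ln(1 − 0.555556) = 0.608198 ≈ 0.6082.
taxon1–taxon3: 13/36 sites differ → p ≈ 0.361111, d = −0.75 ln(1 − 0.481481) = 0.492584 ≈ 0.4926.
taxon2–taxon3: 10/36 sites differ → p ≈ 0.277778, d = −0.75 ln(1 − 0.370371) = 0.346968 ≈ 0.3470.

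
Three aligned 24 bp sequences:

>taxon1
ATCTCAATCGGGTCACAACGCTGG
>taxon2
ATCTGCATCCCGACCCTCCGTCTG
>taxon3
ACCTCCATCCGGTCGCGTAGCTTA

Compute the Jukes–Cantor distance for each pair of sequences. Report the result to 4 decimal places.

taxon1–taxon2: 11/24 sites differ → p ≈ 0.458333, d = −0.75 ln(1 − 0.611111) = 0.708346 ≈ 0.7083.
taxon1–taxon3: 9/24 sites differ → p = 0.375, d = −0.75 ln(1 − 0.5) = 0.519860 ≈ 0.5199.
taxon2–taxon3: 11/24 sites differ → p ≈ 0.458333, d = −0.75 ln(1 − 0.611111) = 0.708346 ≈ 0.7083.

d(taxon1,taxon2) = 0.7083, d(taxon1,taxon3) = 0.5199, d(taxon2,taxon3) = 0.7083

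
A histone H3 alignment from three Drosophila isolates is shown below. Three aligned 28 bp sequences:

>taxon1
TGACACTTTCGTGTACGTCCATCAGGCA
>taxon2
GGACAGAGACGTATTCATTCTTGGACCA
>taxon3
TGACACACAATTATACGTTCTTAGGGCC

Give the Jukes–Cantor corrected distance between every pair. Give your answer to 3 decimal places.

taxon1–taxon2: 14/28 sites differ → p = 0.5, d = −0.75 ln(1 − 0.666667) = 0.823960 ≈ 0.824.
taxon1–taxon3: 11/28 sites differ → p ≈ 0.392857, d = −0.75 ln(1 − 0.523809) = 0.556452 ≈ 0.556.
taxon2–taxon3: 11/28 sites differ → p ≈ 0.392857, d = −0.75 ln(1 − 0.523809) = 0.556452 ≈ 0.556.

d(taxon1,taxon2) = 0.824, d(taxon1,taxon3) = 0.556, d(taxon2,taxon3) = 0.556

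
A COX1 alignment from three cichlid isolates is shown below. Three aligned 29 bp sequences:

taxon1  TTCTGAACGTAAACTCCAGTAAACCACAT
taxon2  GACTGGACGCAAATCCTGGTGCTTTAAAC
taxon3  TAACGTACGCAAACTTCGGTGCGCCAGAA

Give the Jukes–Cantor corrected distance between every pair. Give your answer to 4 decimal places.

d(taxon1,taxon2) = 0.8776, d(taxon1,taxon3) = 0.6018, d(taxon2,taxon3) = 0.6829

taxon1–taxon2: 15/29 sites differ → p ≈ 0.517241, d = −0.75 ln(1 − 0.689655) = 0.877553 ≈ 0.8776.
taxon1–taxon3: 12/29 sites differ → p ≈ 0.413793, d = −0.75 ln(1 − 0.551724) = 0.601760 ≈ 0.6018.
taxon2–taxon3: 13/29 sites differ → p ≈ 0.448276, d = −0.75 ln(1 − 0.597701) = 0.682920 ≈ 0.6829.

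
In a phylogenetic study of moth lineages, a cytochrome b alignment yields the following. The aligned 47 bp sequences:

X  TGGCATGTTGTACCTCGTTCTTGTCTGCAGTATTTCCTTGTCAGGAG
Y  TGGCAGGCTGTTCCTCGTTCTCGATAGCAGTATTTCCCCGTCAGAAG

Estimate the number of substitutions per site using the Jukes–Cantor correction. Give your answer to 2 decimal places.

0.25

The sequences differ at 10 of 47 sites (6, 8, 12, 22, 24, 25, 26, 38, 39, 45), so p = 10/47 ≈ 0.212766.
d = −(3/4) ln(1 − 4p/3) = −0.75 ln(1 − 0.283688) = −0.75 ln(0.716312)
  = −0.75 × (-0.333639) = 0.250229 substitutions/site.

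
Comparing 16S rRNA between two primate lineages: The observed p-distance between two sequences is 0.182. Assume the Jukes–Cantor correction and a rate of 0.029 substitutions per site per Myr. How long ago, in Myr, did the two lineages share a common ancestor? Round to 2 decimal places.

d = −(3/4) ln(1 − 4p/3) = −0.75 ln(1 − 0.242667) = −0.75 ln(0.757333)
  = −0.75 × (-0.277952) = 0.208464 substitutions/site.
Under a molecular clock d = 2μt, so t = d/(2μ) = 0.208464 / (2 × 0.029) = 3.59 Myr.

3.59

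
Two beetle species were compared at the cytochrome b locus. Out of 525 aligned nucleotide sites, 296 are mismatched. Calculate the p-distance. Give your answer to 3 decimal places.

0.564

p = 296/525 = 0.563809… ≈ 0.564 (to 3 d.p.).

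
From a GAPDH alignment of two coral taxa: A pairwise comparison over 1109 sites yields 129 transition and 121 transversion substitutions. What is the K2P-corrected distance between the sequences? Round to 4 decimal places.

0.2706

P = 129/1109 ≈ 0.116321 and Q = 121/1109 ≈ 0.109107.
Under the Kimura two-parameter model, d = −½ ln(1 − 2P − Q) − ¼ ln(1 − 2Q).
1 − 2P − Q = 0.658251, giving −½ ln(0.658251) = 0.209084.
1 − 2Q = 0.781786, giving −¼ ln(0.781786) = 0.061544.
d = 0.209084 + 0.061544 = 0.270628.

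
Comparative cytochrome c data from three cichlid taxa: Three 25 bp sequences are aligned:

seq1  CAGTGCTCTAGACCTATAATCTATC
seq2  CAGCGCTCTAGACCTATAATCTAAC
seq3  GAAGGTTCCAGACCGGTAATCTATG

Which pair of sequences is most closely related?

seq1–seq2: 2/25 differ, p = 0.080, d = 0.085.
seq1–seq3: 8/25 differ, p = 0.320, d = 0.417.
seq2–seq3: 9/25 differ, p = 0.360, d = 0.490.
The smallest distance is between seq1 and seq2.

seq1 and seq2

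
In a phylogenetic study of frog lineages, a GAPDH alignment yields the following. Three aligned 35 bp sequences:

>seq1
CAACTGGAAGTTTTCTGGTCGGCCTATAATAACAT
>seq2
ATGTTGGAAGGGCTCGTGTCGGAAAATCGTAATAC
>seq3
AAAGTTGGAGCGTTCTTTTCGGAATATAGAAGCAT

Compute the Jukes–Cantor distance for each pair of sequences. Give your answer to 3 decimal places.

d(seq1,seq2) = 0.705, d(seq1,seq3) = 0.513, d(seq2,seq3) = 0.635

seq1–seq2: 16/35 sites differ → p ≈ 0.457143, d = −0.75 ln(1 − 0.609524) = 0.705292 ≈ 0.705.
seq1–seq3: 13/35 sites differ → p ≈ 0.371429, d = −0.75 ln(1 − 0.495239) = 0.512753 ≈ 0.513.
seq2–seq3: 15/35 sites differ → p ≈ 0.428571, d = −0.75 ln(1 − 0.571428) = 0.635472 ≈ 0.635.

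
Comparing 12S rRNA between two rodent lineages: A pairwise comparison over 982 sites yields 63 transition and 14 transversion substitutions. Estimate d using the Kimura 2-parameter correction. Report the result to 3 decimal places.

P = 63/982 ≈ 0.064155 and Q = 14/982 ≈ 0.014257.
Under the Kimura two-parameter model, d = −½ ln(1 − 2P − Q) − ¼ ln(1 − 2Q).
1 − 2P − Q = 0.857433, giving −½ ln(0.857433) = 0.076906.
1 − 2Q = 0.971486, giving −¼ ln(0.971486) = 0.007232.
d = 0.076906 + 0.007232 = 0.084138.

0.084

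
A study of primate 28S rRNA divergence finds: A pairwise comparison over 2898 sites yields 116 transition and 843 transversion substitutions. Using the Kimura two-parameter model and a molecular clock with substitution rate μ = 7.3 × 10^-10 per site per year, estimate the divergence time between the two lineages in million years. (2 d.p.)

P = 116/2898 ≈ 0.040028 and Q = 843/2898 ≈ 0.29089.
Under the Kimura two-parameter model, d = −½ ln(1 − 2P − Q) − ¼ ln(1 − 2Q).
1 − 2P − Q = 0.629054, giving −½ ln(0.629054) = 0.231769.
1 − 2Q = 0.41822, giving −¼ ln(0.41822) = 0.217937.
d = 0.231769 + 0.217937 = 0.449706.
Under a molecular clock d = 2μt, so t = d/(2μ) = 0.449706 / (2 × 7.3 × 10^-10) = 308.02 million years.

308.02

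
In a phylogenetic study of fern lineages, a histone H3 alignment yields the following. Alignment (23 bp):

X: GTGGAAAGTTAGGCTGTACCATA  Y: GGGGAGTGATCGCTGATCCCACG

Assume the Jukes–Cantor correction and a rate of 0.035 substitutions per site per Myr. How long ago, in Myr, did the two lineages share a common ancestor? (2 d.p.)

12.75

The sequences differ at 12 of 23 sites, so p = 12/23 ≈ 0.521739.
d = −(3/4) ln(1 − 4p/3) = −0.75 ln(1 − 0.695652) = −0.75 ln(0.304348)
  = −0.75 × (-1.189583) = 0.892187 substitutions/site.
Under a molecular clock d = 2μt, so t = d/(2μ) = 0.892187 / (2 × 0.035) = 12.75 Myr.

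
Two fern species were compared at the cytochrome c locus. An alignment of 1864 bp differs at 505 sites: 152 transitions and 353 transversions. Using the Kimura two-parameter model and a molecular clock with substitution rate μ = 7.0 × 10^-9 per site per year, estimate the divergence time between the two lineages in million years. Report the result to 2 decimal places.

24.02

P = 152/1864 ≈ 0.081545 and Q = 353/1864 ≈ 0.189378.
Under the Kimura two-parameter model, d = −½ ln(1 − 2P − Q) − ¼ ln(1 − 2Q).
1 − 2P − Q = 0.647532, giving −½ ln(0.647532) = 0.217294.
1 − 2Q = 0.621244, giving −¼ ln(0.621244) = 0.119008.
d = 0.217294 + 0.119008 = 0.336302.
Under a molecular clock d = 2μt, so t = d/(2μ) = 0.336302 / (2 × 7.0 × 10^-9) = 24.02 million years.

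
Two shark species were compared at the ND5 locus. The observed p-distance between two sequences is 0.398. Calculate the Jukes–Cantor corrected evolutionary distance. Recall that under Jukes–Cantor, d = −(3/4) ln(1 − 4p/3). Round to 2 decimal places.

0.57

d = −(3/4) ln(1 − 4p/3) = −0.75 ln(1 − 0.530667) = −0.75 ln(0.469333)
  = −0.75 × (-0.756443) = 0.567332 substitutions/site.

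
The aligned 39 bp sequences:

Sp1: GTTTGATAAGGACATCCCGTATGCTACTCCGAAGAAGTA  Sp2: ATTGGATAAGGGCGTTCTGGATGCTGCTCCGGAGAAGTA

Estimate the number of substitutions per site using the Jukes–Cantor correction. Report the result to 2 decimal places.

0.28

The sequences differ at 9 of 39 sites (1, 4, 12, 14, 16, 18, 20, 26, 32), so p = 9/39 ≈ 0.230769.
d = −(3/4) ln(1 − 4p/3) = −0.75 ln(1 − 0.307692) = −0.75 ln(0.692308)
  = −0.75 × (-0.367724) = 0.275793 substitutions/site.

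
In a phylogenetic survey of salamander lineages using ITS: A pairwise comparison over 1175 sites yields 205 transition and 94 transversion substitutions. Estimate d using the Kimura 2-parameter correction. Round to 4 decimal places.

0.3237

P = 205/1175 ≈ 0.174468 and Q = 94/1175 = 0.08.
Under the Kimura two-parameter model, d = −½ ln(1 − 2P − Q) − ¼ ln(1 − 2Q).
1 − 2P − Q = 0.571064, giving −½ ln(0.571064) = 0.280127.
1 − 2Q = 0.84, giving −¼ ln(0.84) = 0.043588.
d = 0.280127 + 0.043588 = 0.323715.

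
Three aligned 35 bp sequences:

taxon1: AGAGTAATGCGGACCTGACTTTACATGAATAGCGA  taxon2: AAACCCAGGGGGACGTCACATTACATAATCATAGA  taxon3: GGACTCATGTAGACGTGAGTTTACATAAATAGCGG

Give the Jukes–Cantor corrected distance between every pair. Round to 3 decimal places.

taxon1–taxon2: 14/35 sites differ → p = 0.4, d = −0.75 ln(1 − 0.533333) = 0.571605 ≈ 0.572.
taxon1–taxon3: 9/35 sites differ → p ≈ 0.257143, d = −0.75 ln(1 − 0.342857) = 0.314890 ≈ 0.315.
taxon2–taxon3: 14/35 sites differ → p = 0.4, d = −0.75 ln(1 − 0.533333) = 0.571605 ≈ 0.572.

d(taxon1,taxon2) = 0.572, d(taxon1,taxon3) = 0.315, d(taxon2,taxon3) = 0.572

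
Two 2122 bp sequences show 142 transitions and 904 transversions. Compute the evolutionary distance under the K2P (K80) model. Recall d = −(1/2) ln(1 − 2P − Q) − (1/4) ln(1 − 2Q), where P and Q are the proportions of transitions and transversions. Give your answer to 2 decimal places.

0.89

P = 142/2122 ≈ 0.066918 and Q = 904/2122 ≈ 0.426013.
Under the Kimura two-parameter model, d = −½ ln(1 − 2P − Q) − ¼ ln(1 − 2Q).
1 − 2P − Q = 0.440151, giving −½ ln(0.440151) = 0.410319.
1 − 2Q = 0.147974, giving −¼ ln(0.147974) = 0.477680.
d = 0.410319 + 0.477680 = 0.887999.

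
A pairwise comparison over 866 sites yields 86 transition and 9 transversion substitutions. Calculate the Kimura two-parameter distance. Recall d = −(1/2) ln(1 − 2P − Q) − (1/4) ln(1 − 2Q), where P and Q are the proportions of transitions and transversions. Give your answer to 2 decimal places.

0.12

P = 86/866 ≈ 0.099307 and Q = 9/866 ≈ 0.010393.
Under the Kimura two-parameter model, d = −½ ln(1 − 2P − Q) − ¼ ln(1 − 2Q).
1 − 2P − Q = 0.790993, giving −½ ln(0.790993) = 0.117233.
1 − 2Q = 0.979214, giving −¼ ln(0.979214) = 0.005251.
d = 0.117233 + 0.005251 = 0.122484.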